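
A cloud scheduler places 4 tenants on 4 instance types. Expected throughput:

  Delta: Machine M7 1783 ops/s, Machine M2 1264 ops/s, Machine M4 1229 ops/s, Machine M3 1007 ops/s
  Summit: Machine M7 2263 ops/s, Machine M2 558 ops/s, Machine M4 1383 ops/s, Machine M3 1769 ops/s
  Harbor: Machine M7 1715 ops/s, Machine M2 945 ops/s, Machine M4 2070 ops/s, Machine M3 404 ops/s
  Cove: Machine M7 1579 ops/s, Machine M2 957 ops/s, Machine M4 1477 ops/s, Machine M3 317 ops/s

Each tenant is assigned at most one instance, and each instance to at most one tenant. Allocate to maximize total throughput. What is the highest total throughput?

Optimal: Delta→Machine M2 (1264 ops/s), Summit→Machine M3 (1769 ops/s), Harbor→Machine M4 (2070 ops/s), Cove→Machine M7 (1579 ops/s) — total 1264+1769+2070+1579 = 6682 ops/s.
Row-greedy (each tenant in turn takes its best remaining instance) gives 6579 ops/s, worse by 103.
Next-best assignment: Delta→Machine M7, Summit→Machine M3, Harbor→Machine M4, Cove→Machine M2 = 6579 ops/s.
Every other assignment is strictly worse.

Maximum total: 6682 ops/s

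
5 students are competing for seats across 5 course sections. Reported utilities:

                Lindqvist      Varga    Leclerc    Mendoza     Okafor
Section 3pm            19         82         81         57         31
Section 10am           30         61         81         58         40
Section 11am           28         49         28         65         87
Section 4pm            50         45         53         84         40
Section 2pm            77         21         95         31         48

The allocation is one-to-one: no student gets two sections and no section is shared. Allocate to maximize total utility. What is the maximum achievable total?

Maximum total: 411 points

Optimal: Lindqvist→Section 2pm (77 points), Varga→Section 3pm (82 points), Leclerc→Section 10am (81 points), Mendoza→Section 4pm (84 points), Okafor→Section 11am (87 points) — total 77+82+81+84+87 = 411 points.
Max-entry greedy (repeatedly take the single best remaining cell) gives 378 points, worse by 33.
No other one-to-one assignment exceeds 411 points.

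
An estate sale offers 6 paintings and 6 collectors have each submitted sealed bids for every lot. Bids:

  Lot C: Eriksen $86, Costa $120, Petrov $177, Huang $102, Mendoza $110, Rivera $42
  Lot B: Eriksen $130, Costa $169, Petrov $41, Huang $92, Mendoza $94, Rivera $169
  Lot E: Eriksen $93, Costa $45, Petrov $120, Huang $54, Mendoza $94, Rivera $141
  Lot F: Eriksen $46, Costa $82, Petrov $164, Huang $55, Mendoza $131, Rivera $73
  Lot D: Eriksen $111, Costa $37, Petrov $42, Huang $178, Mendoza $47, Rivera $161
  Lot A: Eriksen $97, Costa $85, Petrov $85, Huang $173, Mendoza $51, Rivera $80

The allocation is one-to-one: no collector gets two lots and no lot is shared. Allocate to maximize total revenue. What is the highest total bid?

Optimal: Eriksen→Lot E ($93), Costa→Lot B ($169), Petrov→Lot C ($177), Huang→Lot A ($173), Mendoza→Lot F ($131), Rivera→Lot D ($161) — total 93+169+177+173+131+161 = $904.
Column-greedy (each lot in turn goes to its best remaining collector) gives $893, worse by 11.
Swapping Costa↔Mendoza (Costa→Lot F $82, Mendoza→Lot B $94) loses 124.
Checked against all permutations: $904 is optimal.

Maximum total: $904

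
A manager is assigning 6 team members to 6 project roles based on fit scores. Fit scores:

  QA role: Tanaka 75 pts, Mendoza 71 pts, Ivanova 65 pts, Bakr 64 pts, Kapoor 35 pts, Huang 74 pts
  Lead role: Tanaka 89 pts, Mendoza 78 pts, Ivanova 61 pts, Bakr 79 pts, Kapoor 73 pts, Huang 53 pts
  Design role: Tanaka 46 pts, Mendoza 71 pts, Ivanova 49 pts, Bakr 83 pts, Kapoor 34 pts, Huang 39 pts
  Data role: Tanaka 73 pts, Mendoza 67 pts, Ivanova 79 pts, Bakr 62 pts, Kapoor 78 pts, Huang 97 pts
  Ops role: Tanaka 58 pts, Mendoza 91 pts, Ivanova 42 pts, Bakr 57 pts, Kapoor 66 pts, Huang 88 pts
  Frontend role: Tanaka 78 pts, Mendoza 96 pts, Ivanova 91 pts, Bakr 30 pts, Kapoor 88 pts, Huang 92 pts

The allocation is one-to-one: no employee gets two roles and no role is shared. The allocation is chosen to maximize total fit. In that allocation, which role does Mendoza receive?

Optimal: Tanaka→Lead role (89 pts), Mendoza→Ops role (91 pts), Ivanova→QA role (65 pts), Bakr→Design role (83 pts), Kapoor→Frontend role (88 pts), Huang→Data role (97 pts) — total 89+91+65+83+88+97 = 513 pts.
Column-greedy (each role in turn goes to its best remaining employee) gives 479 pts, worse by 34.
Swapping Ivanova↔Kapoor (Ivanova→Frontend role 91 pts, Kapoor→QA role 35 pts) loses 27.
Every other assignment is strictly worse.
Mendoza's own top role is Frontend role (96 pts), but forcing Mendoza→Frontend role and reassigning the rest optimally gives only 499 pts — worse by 14.

Mendoza receives Ops role.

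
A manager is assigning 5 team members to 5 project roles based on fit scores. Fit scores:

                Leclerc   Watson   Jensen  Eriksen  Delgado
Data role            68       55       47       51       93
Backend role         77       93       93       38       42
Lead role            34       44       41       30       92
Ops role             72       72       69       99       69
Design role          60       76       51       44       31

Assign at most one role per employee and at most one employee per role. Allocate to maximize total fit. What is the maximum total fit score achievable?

Max total: 428 pts

Treat this as an assignment problem: match each employee to one role.
Optimal: Leclerc→Data role (68 pts), Watson→Design role (76 pts), Jensen→Backend role (93 pts), Eriksen→Ops role (99 pts), Delgado→Lead role (92 pts) — total 68+76+93+99+92 = 428 pts.
Row-greedy (each employee in turn takes its best remaining role) gives 365 pts, worse by 63.
No other one-to-one assignment exceeds 428 pts.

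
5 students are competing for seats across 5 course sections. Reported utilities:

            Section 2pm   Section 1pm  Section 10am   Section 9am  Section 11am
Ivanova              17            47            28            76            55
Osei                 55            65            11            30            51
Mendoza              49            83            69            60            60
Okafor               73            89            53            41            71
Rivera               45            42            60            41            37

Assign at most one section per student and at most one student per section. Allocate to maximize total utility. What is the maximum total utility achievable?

This is a one-to-one assignment (maximum-weight bipartite matching).
Optimal: Ivanova→Section 9am (76 points), Osei→Section 2pm (55 points), Mendoza→Section 1pm (83 points), Okafor→Section 11am (71 points), Rivera→Section 10am (60 points) — total 76+55+83+71+60 = 345 points.
Column-greedy (each section in turn goes to its best remaining student) gives 343 points, worse by 2.
Next-best assignment: Ivanova→Section 9am, Osei→Section 11am, Mendoza→Section 1pm, Okafor→Section 2pm, Rivera→Section 10am = 343 points.
Swapping Mendoza↔Osei (Mendoza→Section 2pm 49 points, Osei→Section 1pm 65 points) loses 24.

Maximum total: 345 points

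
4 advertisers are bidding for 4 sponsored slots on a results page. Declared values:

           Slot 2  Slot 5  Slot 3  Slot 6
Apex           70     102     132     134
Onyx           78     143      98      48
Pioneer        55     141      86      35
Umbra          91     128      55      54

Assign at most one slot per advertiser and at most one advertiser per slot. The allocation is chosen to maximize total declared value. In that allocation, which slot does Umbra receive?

Umbra receives Slot 2.

This is the linear assignment problem.
Optimal: Apex→Slot 6 ($134), Onyx→Slot 3 ($98), Pioneer→Slot 5 ($141), Umbra→Slot 2 ($91) — total 134+98+141+91 = $464.
Max-entry greedy (repeatedly take the single best remaining cell) gives $454, worse by 10.
Next-best assignment: Apex→Slot 6, Onyx→Slot 5, Pioneer→Slot 3, Umbra→Slot 2 = $454.
Umbra's own top slot is Slot 5 ($128), but forcing Umbra→Slot 5 and reassigning the rest optimally gives only $426 — worse by 38.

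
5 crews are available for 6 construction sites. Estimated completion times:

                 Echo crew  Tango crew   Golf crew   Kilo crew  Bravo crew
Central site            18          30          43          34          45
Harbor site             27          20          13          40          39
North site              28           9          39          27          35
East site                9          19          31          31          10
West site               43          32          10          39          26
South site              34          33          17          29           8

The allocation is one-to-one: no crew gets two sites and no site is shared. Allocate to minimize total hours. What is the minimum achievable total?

Minimum total: 70 hours

This is the linear assignment problem.
Optimal: Echo crew→East site (9 hours), Tango crew→North site (9 hours), Golf crew→West site (10 hours), Kilo crew→Central site (34 hours), Bravo crew→South site (8 hours) — total 9+9+10+34+8 = 70 hours.
Column-greedy (each site in turn goes to its cheapest remaining crew) gives 89 hours, worse by 19.
Next-best assignment: Echo crew→East site, Tango crew→North site, Golf crew→Harbor site, Kilo crew→Central site, Bravo crew→South site = 73 hours.
Checked against all permutations: 70 hours is optimal.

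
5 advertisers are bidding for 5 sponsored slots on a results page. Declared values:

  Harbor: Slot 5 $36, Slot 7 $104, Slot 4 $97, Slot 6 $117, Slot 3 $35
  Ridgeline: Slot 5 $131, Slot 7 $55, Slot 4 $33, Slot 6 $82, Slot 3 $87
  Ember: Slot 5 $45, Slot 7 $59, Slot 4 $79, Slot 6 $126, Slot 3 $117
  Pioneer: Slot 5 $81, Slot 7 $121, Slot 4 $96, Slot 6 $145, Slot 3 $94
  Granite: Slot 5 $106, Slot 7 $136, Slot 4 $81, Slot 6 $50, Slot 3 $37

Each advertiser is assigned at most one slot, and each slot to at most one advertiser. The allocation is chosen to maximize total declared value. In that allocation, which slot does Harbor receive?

Harbor receives Slot 4.

Treat this as an assignment problem: match each advertiser to one slot.
Optimal: Harbor→Slot 4 ($97), Ridgeline→Slot 5 ($131), Ember→Slot 3 ($117), Pioneer→Slot 6 ($145), Granite→Slot 7 ($136) — total 97+131+117+145+136 = $626.
Row-greedy (each advertiser in turn takes its best remaining slot) gives $567, worse by 59.
Harbor's own top slot is Slot 6 ($117), but forcing Harbor→Slot 6 and reassigning the rest optimally gives only $597 — worse by 29.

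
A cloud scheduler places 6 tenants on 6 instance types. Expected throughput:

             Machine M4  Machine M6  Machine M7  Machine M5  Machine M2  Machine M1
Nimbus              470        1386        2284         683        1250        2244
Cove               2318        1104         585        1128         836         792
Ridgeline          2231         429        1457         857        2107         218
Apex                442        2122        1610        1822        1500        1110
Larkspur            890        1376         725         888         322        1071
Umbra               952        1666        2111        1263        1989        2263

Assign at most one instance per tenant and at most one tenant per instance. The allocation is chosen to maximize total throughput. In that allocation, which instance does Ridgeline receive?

This is a one-to-one assignment (maximum-weight bipartite matching).
Optimal: Nimbus→Machine M7 (2284 ops/s), Cove→Machine M4 (2318 ops/s), Ridgeline→Machine M2 (2107 ops/s), Apex→Machine M5 (1822 ops/s), Larkspur→Machine M6 (1376 ops/s), Umbra→Machine M1 (2263 ops/s) — total 2284+2318+2107+1822+1376+2263 = 12170 ops/s.
Max-entry greedy (repeatedly take the single best remaining cell) gives 11982 ops/s, worse by 188.
Swapping Umbra↔Larkspur (Umbra→Machine M6 1666 ops/s, Larkspur→Machine M1 1071 ops/s) loses 902.
Ridgeline's own top instance is Machine M4 (2231 ops/s), but forcing Ridgeline→Machine M4 and reassigning the rest optimally gives only 10825 ops/s — worse by 1345.

Ridgeline receives Machine M2.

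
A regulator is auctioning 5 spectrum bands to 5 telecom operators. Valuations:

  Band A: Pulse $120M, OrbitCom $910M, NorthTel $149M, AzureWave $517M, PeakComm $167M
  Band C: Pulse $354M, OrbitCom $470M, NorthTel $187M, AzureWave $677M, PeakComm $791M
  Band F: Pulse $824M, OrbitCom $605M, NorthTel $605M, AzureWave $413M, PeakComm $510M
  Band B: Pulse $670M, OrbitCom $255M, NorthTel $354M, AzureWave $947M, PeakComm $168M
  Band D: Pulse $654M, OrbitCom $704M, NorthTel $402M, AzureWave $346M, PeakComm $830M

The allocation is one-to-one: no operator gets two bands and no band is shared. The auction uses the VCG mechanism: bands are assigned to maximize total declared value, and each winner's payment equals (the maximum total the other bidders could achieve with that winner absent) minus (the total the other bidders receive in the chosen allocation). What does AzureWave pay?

Efficient allocation: Pulse→Band D ($654M), OrbitCom→Band A ($910M), NorthTel→Band F ($605M), AzureWave→Band B ($947M), PeakComm→Band C ($791M); total welfare W = $3907M.
AzureWave receives Band B at value $947M, so the others get W − 947 = $2960M.
Without AzureWave: best allocation of the remaining 4 bidders over all 5 bands is Pulse→Band B ($670M), OrbitCom→Band A ($910M), NorthTel→Band F ($605M), PeakComm→Band D ($830M), total $3015M.
VCG payment = (others' best without AzureWave) − (others' welfare with AzureWave) = 3015 − 2960 = $55M.

AzureWave pays $55M.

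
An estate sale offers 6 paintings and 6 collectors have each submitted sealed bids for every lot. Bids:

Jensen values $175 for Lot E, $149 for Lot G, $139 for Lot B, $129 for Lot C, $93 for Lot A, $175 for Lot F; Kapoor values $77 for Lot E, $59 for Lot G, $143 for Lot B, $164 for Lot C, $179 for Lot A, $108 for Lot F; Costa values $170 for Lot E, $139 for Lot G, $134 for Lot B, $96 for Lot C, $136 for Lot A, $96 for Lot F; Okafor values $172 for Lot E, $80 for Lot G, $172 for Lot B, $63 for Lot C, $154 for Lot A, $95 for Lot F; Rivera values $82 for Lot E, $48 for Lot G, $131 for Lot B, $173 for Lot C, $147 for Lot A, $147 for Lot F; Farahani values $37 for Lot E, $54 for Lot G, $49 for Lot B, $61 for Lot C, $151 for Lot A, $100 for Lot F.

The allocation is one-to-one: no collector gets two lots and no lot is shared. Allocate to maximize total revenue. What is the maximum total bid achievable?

Optimal: Jensen→Lot G ($149), Kapoor→Lot C ($164), Costa→Lot E ($170), Okafor→Lot B ($172), Rivera→Lot F ($147), Farahani→Lot A ($151) — total 149+164+170+172+147+151 = $953.
Max-entry greedy (repeatedly take the single best remaining cell) gives $938, worse by 15.

Maximum total: $953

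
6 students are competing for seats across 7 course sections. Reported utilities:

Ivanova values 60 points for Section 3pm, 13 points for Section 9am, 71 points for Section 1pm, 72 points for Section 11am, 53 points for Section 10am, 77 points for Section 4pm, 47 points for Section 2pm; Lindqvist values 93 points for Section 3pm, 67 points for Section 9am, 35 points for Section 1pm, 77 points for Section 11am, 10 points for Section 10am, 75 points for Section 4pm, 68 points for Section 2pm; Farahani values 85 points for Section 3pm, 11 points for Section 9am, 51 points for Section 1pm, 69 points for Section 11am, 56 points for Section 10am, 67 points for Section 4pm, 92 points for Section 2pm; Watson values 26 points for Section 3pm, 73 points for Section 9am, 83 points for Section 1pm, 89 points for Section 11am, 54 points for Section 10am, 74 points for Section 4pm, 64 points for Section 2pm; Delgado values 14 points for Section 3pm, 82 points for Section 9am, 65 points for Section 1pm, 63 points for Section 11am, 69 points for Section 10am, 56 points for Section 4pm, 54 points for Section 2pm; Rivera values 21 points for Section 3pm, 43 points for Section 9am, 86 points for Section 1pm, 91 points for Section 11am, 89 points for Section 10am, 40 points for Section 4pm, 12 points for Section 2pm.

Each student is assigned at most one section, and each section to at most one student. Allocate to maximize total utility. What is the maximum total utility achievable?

Treat this as an assignment problem: match each student to one section.
Optimal: Ivanova→Section 4pm (77 points), Lindqvist→Section 3pm (93 points), Farahani→Section 2pm (92 points), Watson→Section 11am (89 points), Delgado→Section 9am (82 points), Rivera→Section 10am (89 points) — total 77+93+92+89+82+89 = 522 points.
Column-greedy (each section in turn goes to its best remaining student) gives 483 points, worse by 39.
Swapping Lindqvist↔Ivanova (Lindqvist→Section 4pm 75 points, Ivanova→Section 3pm 60 points) loses 35.
No other one-to-one assignment exceeds 522 points.

Maximum total: 522 points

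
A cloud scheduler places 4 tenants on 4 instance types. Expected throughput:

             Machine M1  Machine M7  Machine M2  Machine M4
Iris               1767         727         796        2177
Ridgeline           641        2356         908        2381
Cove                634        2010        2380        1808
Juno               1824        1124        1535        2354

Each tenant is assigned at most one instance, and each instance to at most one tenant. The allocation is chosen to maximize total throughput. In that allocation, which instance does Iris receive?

Optimal: Iris→Machine M1 (1767 ops/s), Ridgeline→Machine M7 (2356 ops/s), Cove→Machine M2 (2380 ops/s), Juno→Machine M4 (2354 ops/s) — total 1767+2356+2380+2354 = 8857 ops/s.
Max-entry greedy (repeatedly take the single best remaining cell) gives 7312 ops/s, worse by 1545.
Next-best assignment: Iris→Machine M4, Ridgeline→Machine M7, Cove→Machine M2, Juno→Machine M1 = 8737 ops/s.
Iris's own top instance is Machine M4 (2177 ops/s), but forcing Iris→Machine M4 and reassigning the rest optimally gives only 8737 ops/s — worse by 120.

Iris receives Machine M1.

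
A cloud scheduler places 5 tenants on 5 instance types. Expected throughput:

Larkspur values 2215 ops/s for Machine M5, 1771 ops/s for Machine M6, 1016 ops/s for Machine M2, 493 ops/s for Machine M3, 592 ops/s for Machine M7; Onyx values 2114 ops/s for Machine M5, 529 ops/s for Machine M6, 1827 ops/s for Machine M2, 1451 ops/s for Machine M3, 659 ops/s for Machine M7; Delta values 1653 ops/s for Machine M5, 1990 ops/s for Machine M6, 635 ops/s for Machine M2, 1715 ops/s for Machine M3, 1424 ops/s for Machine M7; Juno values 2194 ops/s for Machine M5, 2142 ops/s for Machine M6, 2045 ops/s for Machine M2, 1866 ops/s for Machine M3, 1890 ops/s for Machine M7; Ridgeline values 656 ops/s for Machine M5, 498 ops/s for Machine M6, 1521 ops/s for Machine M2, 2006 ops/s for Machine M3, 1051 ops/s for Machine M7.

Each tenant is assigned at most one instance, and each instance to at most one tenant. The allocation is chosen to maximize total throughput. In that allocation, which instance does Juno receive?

Optimal: Larkspur→Machine M5 (2215 ops/s), Onyx→Machine M2 (1827 ops/s), Delta→Machine M6 (1990 ops/s), Juno→Machine M7 (1890 ops/s), Ridgeline→Machine M3 (2006 ops/s) — total 2215+1827+1990+1890+2006 = 9928 ops/s.
Max-entry greedy (repeatedly take the single best remaining cell) gives 9614 ops/s, worse by 314.
Next-best assignment: Larkspur→Machine M5, Onyx→Machine M2, Delta→Machine M7, Juno→Machine M6, Ridgeline→Machine M3 = 9614 ops/s.
No other one-to-one assignment exceeds 9928 ops/s.
Juno's own top instance is Machine M5 (2194 ops/s), but forcing Juno→Machine M5 and reassigning the rest optimally gives only 9222 ops/s — worse by 706.

Juno receives Machine M7.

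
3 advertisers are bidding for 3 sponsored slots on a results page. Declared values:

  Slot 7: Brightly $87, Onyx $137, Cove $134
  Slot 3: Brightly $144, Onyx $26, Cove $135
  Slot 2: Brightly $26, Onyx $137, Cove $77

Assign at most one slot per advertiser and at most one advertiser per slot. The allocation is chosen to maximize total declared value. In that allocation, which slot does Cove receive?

Optimal: Brightly→Slot 3 ($144), Onyx→Slot 2 ($137), Cove→Slot 7 ($134) — total 144+137+134 = $415.
Max-entry greedy (repeatedly take the single best remaining cell) gives $358, worse by 57.
No other one-to-one assignment exceeds $415.
Cove's own top slot is Slot 3 ($135), but forcing Cove→Slot 3 and reassigning the rest optimally gives only $359 — worse by 56.

Cove receives Slot 7.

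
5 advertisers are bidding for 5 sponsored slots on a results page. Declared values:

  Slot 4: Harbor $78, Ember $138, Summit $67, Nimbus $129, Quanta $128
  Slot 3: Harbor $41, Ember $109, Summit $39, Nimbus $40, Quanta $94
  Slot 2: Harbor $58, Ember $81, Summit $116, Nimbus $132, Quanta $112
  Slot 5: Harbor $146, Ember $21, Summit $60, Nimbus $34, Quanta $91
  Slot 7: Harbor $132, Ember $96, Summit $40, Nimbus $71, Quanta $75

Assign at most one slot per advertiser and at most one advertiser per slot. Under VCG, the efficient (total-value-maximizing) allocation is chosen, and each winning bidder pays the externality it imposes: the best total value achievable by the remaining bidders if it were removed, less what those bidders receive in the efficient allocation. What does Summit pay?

Efficient allocation: Harbor→Slot 5 ($146), Ember→Slot 7 ($96), Summit→Slot 2 ($116), Nimbus→Slot 4 ($129), Quanta→Slot 3 ($94); total welfare W = $581.
Summit receives Slot 2 at value $116, so the others get W − 116 = $465.
Without Summit: best allocation of the remaining 4 bidders over all 5 slots is Harbor→Slot 5 ($146), Ember→Slot 3 ($109), Nimbus→Slot 2 ($132), Quanta→Slot 4 ($128), total $515.
VCG payment = (others' best without Summit) − (others' welfare with Summit) = 515 − 465 = $50.

Summit pays $50.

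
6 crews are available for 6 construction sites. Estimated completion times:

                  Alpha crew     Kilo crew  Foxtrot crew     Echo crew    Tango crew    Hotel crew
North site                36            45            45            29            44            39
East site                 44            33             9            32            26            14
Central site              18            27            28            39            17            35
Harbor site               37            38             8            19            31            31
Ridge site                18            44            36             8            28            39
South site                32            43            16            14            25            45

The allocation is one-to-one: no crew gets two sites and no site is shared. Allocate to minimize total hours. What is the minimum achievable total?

This is the linear assignment problem.
Optimal: Alpha crew→Ridge site (18 hours), Kilo crew→North site (45 hours), Foxtrot crew→Harbor site (8 hours), Echo crew→South site (14 hours), Tango crew→Central site (17 hours), Hotel crew→East site (14 hours) — total 18+45+8+14+17+14 = 116 hours.
Min-entry greedy (repeatedly take the single cheapest remaining cell) gives 124 hours, worse by 8.
Swapping Foxtrot crew↔Echo crew (Foxtrot crew→South site 16 hours, Echo crew→Harbor site 19 hours) adds 13.

Min total: 116 hours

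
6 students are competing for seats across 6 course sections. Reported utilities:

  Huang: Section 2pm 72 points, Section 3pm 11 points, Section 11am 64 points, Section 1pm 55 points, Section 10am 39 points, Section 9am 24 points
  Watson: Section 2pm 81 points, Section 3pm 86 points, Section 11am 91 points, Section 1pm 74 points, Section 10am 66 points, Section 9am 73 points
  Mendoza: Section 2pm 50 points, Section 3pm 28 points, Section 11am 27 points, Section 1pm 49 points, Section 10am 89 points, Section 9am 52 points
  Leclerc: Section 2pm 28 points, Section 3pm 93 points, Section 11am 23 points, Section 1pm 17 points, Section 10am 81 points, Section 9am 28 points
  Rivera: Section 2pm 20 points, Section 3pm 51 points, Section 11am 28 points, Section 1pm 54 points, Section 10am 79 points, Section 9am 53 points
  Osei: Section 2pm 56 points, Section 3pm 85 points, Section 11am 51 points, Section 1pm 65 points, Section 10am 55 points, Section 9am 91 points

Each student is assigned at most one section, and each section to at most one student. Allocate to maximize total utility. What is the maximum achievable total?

Max total: 490 points

This is a one-to-one assignment (maximum-weight bipartite matching).
Optimal: Huang→Section 2pm (72 points), Watson→Section 11am (91 points), Mendoza→Section 10am (89 points), Leclerc→Section 3pm (93 points), Rivera→Section 1pm (54 points), Osei→Section 9am (91 points) — total 72+91+89+93+54+91 = 490 points.
Column-greedy (each section in turn goes to its best remaining student) gives 445 points, worse by 45.
Swapping Osei↔Huang (Osei→Section 2pm 56 points, Huang→Section 9am 24 points) loses 83.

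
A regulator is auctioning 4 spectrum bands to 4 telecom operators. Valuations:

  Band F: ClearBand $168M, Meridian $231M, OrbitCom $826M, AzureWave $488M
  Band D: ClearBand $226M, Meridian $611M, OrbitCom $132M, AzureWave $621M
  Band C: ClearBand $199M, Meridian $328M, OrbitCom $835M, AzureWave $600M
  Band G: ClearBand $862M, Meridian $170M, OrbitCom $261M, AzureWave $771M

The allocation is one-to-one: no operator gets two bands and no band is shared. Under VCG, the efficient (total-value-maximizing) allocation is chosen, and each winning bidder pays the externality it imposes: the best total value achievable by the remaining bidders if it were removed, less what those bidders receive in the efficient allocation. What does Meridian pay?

Meridian pays $30M.

Efficient allocation: ClearBand→Band G ($862M), Meridian→Band D ($611M), OrbitCom→Band F ($826M), AzureWave→Band C ($600M); total welfare W = $2899M.
Meridian receives Band D at value $611M, so the others get W − 611 = $2288M.
Without Meridian: best allocation of the remaining 3 bidders over all 4 bands is ClearBand→Band G ($862M), OrbitCom→Band C ($835M), AzureWave→Band D ($621M), total $2318M.
VCG payment = (others' best without Meridian) − (others' welfare with Meridian) = 2318 − 2288 = $30M.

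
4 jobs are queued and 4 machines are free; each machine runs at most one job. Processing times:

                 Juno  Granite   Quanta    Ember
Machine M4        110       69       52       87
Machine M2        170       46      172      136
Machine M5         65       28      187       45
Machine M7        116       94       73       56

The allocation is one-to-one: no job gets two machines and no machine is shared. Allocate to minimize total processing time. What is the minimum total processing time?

Optimal: Juno→Machine M5 (65 min), Granite→Machine M2 (46 min), Quanta→Machine M4 (52 min), Ember→Machine M7 (56 min) — total 65+46+52+56 = 219 min.
Next-best assignment: Juno→Machine M7, Granite→Machine M2, Quanta→Machine M4, Ember→Machine M5 = 259 min.

Min total: 219 min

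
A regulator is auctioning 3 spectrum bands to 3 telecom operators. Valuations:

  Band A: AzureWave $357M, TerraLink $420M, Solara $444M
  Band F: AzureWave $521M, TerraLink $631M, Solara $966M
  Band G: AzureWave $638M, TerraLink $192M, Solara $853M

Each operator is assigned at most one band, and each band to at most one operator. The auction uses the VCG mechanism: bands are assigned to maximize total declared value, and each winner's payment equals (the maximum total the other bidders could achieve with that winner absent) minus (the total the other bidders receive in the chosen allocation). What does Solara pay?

Solara pays $211M.

Efficient allocation: AzureWave→Band G ($638M), TerraLink→Band A ($420M), Solara→Band F ($966M); total welfare W = $2024M.
Solara receives Band F at value $966M, so the others get W − 966 = $1058M.
Without Solara: best allocation of the remaining 2 bidders over all 3 bands is AzureWave→Band G ($638M), TerraLink→Band F ($631M), total $1269M.
VCG payment = (others' best without Solara) − (others' welfare with Solara) = 1269 − 1058 = $211M.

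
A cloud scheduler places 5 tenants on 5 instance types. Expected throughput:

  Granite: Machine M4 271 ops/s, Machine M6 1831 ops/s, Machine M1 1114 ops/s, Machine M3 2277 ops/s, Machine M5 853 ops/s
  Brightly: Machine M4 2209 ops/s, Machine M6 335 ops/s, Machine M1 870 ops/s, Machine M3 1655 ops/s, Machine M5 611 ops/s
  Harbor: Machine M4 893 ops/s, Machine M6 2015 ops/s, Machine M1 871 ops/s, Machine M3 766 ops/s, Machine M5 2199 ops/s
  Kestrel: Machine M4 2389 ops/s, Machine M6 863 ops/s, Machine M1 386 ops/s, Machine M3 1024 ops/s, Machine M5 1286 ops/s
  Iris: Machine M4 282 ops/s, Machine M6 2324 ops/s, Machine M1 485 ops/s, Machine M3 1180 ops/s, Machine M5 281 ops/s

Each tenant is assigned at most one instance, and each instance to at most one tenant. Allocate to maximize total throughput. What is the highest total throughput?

Maximum total: 10059 ops/s

Optimal: Granite→Machine M3 (2277 ops/s), Brightly→Machine M1 (870 ops/s), Harbor→Machine M5 (2199 ops/s), Kestrel→Machine M4 (2389 ops/s), Iris→Machine M6 (2324 ops/s) — total 2277+870+2199+2389+2324 = 10059 ops/s.
Checked against all permutations: 10059 ops/s is optimal.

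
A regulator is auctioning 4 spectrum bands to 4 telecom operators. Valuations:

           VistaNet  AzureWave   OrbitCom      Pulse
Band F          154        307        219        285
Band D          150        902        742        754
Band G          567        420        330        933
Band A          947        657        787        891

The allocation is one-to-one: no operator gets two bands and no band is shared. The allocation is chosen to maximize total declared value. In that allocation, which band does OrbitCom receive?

This is a one-to-one assignment (maximum-weight bipartite matching).
Optimal: VistaNet→Band A ($947M), AzureWave→Band D ($902M), OrbitCom→Band F ($219M), Pulse→Band G ($933M) — total 947+902+219+933 = $3001M.
Next-best assignment: VistaNet→Band A, AzureWave→Band F, OrbitCom→Band D, Pulse→Band G = $2929M.
Swapping OrbitCom↔AzureWave (OrbitCom→Band D $742M, AzureWave→Band F $307M) loses 72.
OrbitCom's own top band is Band A ($787M), but forcing OrbitCom→Band A and reassigning the rest optimally gives only $2776M — worse by 225.

OrbitCom receives Band F.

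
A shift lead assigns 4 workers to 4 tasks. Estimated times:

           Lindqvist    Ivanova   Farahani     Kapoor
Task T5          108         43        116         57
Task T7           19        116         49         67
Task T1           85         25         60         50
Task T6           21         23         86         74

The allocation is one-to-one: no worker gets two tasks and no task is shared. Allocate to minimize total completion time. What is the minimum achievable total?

Minimum total: 152 min

This is a one-to-one assignment (minimum-cost bipartite matching).
Optimal: Lindqvist→Task T6 (21 min), Ivanova→Task T1 (25 min), Farahani→Task T7 (49 min), Kapoor→Task T5 (57 min) — total 21+25+49+57 = 152 min.
Column-greedy (each task in turn goes to its cheapest remaining worker) gives 198 min, worse by 46.
Next-best assignment: Lindqvist→Task T7, Ivanova→Task T6, Farahani→Task T1, Kapoor→Task T5 = 159 min.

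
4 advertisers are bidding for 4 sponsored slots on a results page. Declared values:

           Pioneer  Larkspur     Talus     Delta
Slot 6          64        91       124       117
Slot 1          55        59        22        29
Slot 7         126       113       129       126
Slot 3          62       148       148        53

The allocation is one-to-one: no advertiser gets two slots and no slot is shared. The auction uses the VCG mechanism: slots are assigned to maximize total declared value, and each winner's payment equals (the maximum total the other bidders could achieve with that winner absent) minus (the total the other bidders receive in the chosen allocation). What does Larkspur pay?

Efficient allocation: Pioneer→Slot 1 ($55), Larkspur→Slot 3 ($148), Talus→Slot 6 ($124), Delta→Slot 7 ($126); total welfare W = $453.
Larkspur receives Slot 3 at value $148, so the others get W − 148 = $305.
Without Larkspur: best allocation of the remaining 3 bidders over all 4 slots is Pioneer→Slot 7 ($126), Talus→Slot 3 ($148), Delta→Slot 6 ($117), total $391.
VCG payment = (others' best without Larkspur) − (others' welfare with Larkspur) = 391 − 305 = $86.

Larkspur pays $86.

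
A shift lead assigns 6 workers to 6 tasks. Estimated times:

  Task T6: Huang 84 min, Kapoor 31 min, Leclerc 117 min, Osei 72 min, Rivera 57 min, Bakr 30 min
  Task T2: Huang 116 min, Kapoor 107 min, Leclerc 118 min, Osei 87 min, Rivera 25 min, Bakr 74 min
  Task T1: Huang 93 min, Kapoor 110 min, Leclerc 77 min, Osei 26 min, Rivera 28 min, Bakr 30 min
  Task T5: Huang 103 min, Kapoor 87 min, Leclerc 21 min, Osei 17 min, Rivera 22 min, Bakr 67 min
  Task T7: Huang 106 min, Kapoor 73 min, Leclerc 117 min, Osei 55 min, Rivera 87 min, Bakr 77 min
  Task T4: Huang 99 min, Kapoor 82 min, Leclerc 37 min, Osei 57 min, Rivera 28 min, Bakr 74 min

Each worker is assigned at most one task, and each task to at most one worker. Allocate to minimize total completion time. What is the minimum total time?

Minimum total: 246 min

Optimal: Huang→Task T7 (106 min), Kapoor→Task T6 (31 min), Leclerc→Task T4 (37 min), Osei→Task T5 (17 min), Rivera→Task T2 (25 min), Bakr→Task T1 (30 min) — total 106+31+37+17+25+30 = 246 min.
Min-entry greedy (repeatedly take the single cheapest remaining cell) gives 275 min, worse by 29.
Checked against all permutations: 246 min is optimal.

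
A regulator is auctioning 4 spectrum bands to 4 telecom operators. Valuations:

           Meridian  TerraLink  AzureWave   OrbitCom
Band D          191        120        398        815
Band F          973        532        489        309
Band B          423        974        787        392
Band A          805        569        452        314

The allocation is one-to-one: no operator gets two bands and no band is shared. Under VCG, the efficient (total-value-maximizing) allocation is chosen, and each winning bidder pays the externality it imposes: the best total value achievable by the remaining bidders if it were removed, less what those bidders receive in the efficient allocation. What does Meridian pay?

Meridian pays $37M.

Efficient allocation: Meridian→Band F ($973M), TerraLink→Band B ($974M), AzureWave→Band A ($452M), OrbitCom→Band D ($815M); total welfare W = $3214M.
Meridian receives Band F at value $973M, so the others get W − 973 = $2241M.
Without Meridian: best allocation of the remaining 3 bidders over all 4 bands is TerraLink→Band B ($974M), AzureWave→Band F ($489M), OrbitCom→Band D ($815M), total $2278M.
VCG payment = (others' best without Meridian) − (others' welfare with Meridian) = 2278 − 2241 = $37M.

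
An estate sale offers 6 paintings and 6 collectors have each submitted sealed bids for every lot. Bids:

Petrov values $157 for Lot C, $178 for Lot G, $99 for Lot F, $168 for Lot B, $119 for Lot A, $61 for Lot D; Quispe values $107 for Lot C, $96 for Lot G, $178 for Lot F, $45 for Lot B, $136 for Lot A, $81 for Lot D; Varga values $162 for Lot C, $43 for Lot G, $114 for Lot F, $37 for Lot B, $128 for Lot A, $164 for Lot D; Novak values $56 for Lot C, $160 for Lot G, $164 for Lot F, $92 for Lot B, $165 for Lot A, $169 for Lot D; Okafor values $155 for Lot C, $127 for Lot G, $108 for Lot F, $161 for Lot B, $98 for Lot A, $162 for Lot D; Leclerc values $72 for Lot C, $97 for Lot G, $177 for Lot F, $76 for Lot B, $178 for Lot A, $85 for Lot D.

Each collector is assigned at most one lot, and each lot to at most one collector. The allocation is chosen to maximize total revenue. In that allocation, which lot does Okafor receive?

Okafor receives Lot B.

This is the linear assignment problem.
Optimal: Petrov→Lot G ($178), Quispe→Lot F ($178), Varga→Lot C ($162), Novak→Lot D ($169), Okafor→Lot B ($161), Leclerc→Lot A ($178) — total 178+178+162+169+161+178 = $1026.
Every other assignment is strictly worse.
Okafor's own top lot is Lot D ($162), but forcing Okafor→Lot D and reassigning the rest optimally gives only $1008 — worse by 18.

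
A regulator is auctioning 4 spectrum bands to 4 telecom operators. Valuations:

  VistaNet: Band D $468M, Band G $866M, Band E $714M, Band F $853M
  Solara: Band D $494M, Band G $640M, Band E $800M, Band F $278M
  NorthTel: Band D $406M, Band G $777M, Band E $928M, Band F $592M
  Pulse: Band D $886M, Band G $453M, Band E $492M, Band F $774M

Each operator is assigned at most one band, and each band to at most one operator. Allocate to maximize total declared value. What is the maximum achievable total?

Maximum total: $3316M

This is a one-to-one assignment (maximum-weight bipartite matching).
Optimal: VistaNet→Band F ($853M), Solara→Band E ($800M), NorthTel→Band G ($777M), Pulse→Band D ($886M) — total 853+800+777+886 = $3316M.
Row-greedy (each operator in turn takes its best remaining band) gives $3144M, worse by 172.
Every other assignment is strictly worse.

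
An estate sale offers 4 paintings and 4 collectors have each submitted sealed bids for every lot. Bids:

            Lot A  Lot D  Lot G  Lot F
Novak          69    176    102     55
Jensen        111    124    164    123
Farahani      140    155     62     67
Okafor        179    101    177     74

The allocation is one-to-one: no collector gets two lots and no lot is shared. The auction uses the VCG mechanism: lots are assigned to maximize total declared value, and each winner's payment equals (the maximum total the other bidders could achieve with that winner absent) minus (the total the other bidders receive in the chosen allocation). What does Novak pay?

Novak pays $58.

Efficient allocation: Novak→Lot D ($176), Jensen→Lot F ($123), Farahani→Lot A ($140), Okafor→Lot G ($177); total welfare W = $616.
Novak receives Lot D at value $176, so the others get W − 176 = $440.
Without Novak: best allocation of the remaining 3 bidders over all 4 lots is Jensen→Lot G ($164), Farahani→Lot D ($155), Okafor→Lot A ($179), total $498.
VCG payment = (others' best without Novak) − (others' welfare with Novak) = 498 − 440 = $58.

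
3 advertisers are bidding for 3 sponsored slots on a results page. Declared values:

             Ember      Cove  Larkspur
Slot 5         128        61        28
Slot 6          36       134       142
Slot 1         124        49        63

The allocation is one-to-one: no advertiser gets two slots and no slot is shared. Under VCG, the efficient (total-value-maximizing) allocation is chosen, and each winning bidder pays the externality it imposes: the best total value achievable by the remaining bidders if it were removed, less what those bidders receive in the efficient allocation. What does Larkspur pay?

Efficient allocation: Ember→Slot 1 ($124), Cove→Slot 5 ($61), Larkspur→Slot 6 ($142); total welfare W = $327.
Larkspur receives Slot 6 at value $142, so the others get W − 142 = $185.
Without Larkspur: best allocation of the remaining 2 bidders over all 3 slots is Ember→Slot 5 ($128), Cove→Slot 6 ($134), total $262.
VCG payment = (others' best without Larkspur) − (others' welfare with Larkspur) = 262 − 185 = $77.

Larkspur pays $77.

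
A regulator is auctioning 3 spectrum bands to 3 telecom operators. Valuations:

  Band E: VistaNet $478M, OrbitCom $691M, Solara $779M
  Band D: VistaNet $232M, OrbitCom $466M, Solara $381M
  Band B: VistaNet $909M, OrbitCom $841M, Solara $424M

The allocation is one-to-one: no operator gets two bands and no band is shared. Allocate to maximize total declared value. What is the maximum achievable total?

Maximum total: $2154M

Treat this as an assignment problem: match each operator to one band.
Optimal: VistaNet→Band B ($909M), OrbitCom→Band D ($466M), Solara→Band E ($779M) — total 909+466+779 = $2154M.
Row-greedy (each operator in turn takes its best remaining band) gives $1981M, worse by 173.
Every other assignment is strictly worse.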